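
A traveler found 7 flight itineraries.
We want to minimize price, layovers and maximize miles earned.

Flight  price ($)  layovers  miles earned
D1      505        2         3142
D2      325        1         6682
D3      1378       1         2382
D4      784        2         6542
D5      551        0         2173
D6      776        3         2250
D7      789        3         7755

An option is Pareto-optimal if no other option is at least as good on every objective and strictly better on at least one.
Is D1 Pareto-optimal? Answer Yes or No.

No

D2 vs D1: price 325≤505, layovers 1≤2, miles earned 6682≥3142 — D2 is at least as good on every objective and strictly better on at least one, so D2 dominates D1.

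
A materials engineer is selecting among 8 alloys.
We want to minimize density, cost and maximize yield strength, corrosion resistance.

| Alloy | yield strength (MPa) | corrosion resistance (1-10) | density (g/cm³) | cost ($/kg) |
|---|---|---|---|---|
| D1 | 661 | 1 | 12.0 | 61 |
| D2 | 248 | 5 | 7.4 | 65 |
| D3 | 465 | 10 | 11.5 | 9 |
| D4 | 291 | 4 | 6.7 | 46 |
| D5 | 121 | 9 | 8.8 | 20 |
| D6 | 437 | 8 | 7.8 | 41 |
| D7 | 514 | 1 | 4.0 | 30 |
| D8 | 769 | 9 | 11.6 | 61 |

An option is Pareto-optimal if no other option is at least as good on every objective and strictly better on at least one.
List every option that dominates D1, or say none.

D8

D8: yield strength 769≥661, corrosion resistance 9≥1, density 11.6≤12.0, cost 61≤61 — dominates D1.
Others (D2, D3, D4, D5, D6, D7) are each worse than D1 on at least one objective.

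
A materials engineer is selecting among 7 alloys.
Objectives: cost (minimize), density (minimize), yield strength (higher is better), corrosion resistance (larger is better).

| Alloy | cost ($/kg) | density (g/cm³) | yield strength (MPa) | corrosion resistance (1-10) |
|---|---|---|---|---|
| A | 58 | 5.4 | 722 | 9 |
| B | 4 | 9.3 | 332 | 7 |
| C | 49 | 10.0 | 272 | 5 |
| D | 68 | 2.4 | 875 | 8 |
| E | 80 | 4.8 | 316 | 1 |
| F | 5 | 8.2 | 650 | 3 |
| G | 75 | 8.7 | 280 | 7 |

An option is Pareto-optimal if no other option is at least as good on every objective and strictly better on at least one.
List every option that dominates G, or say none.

A, D

A: cost 58≤75, density 5.4≤8.7, yield strength 722≥280, corrosion resistance 9≥7 — dominates G.
D: cost 68≤75, density 2.4≤8.7, yield strength 875≥280, corrosion resistance 8≥7 — dominates G.
Others (B, C, E, F) are each worse than G on at least one objective.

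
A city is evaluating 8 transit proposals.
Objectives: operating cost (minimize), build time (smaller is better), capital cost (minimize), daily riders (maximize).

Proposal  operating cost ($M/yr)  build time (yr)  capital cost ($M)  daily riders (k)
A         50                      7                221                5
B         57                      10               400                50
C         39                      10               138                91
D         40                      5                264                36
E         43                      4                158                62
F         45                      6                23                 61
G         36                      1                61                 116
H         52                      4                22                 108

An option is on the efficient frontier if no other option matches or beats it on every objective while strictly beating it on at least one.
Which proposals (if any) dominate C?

G

G: operating cost 36≤39, build time 1≤10, capital cost 61≤138, daily riders 116≥91 — dominates C.
Others (A, B, D, E, F, H) are each worse than C on at least one objective.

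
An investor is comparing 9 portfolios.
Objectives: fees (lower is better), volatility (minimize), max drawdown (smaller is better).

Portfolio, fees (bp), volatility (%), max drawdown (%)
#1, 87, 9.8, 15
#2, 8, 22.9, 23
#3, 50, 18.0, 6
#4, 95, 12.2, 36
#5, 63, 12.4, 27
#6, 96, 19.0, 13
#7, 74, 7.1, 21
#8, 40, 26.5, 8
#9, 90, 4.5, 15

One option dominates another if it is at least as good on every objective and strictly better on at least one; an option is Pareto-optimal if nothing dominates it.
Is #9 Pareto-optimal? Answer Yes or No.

#1: worse on volatility (9.8 vs 4.5).
#2: worse on volatility (22.9 vs 4.5).
#3: worse on volatility (18.0 vs 4.5).
#4: worse on fees (95 vs 90).
#5: worse on volatility (12.4 vs 4.5).
#6: worse on fees (96 vs 90).
#7: worse on volatility (7.1 vs 4.5).
#8: worse on volatility (26.5 vs 4.5).
No option is at least as good as #9 on every objective and strictly better on one.

Yes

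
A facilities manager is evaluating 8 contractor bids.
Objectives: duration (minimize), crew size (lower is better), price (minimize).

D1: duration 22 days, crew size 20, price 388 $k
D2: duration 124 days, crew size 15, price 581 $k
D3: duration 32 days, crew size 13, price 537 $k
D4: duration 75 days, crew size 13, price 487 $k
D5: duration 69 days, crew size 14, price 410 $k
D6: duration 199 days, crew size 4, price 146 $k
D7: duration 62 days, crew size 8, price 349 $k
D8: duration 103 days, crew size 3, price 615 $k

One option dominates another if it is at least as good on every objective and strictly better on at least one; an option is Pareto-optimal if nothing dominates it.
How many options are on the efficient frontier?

5

D1: not dominated (best duration).
D2: dominated by D3 (duration 32≤124, crew size 13≤15, price 537≤581).
D3: not dominated.
D4: dominated by D7 (duration 62≤75, crew size 8≤13, price 349≤487).
D5: dominated by D7 (duration 62≤69, crew size 8≤14, price 349≤410).
D6: not dominated (best price).
D7: not dominated.
D8: not dominated (best crew size).
Pareto-optimal: D1, D3, D6, D7, D8 → 5.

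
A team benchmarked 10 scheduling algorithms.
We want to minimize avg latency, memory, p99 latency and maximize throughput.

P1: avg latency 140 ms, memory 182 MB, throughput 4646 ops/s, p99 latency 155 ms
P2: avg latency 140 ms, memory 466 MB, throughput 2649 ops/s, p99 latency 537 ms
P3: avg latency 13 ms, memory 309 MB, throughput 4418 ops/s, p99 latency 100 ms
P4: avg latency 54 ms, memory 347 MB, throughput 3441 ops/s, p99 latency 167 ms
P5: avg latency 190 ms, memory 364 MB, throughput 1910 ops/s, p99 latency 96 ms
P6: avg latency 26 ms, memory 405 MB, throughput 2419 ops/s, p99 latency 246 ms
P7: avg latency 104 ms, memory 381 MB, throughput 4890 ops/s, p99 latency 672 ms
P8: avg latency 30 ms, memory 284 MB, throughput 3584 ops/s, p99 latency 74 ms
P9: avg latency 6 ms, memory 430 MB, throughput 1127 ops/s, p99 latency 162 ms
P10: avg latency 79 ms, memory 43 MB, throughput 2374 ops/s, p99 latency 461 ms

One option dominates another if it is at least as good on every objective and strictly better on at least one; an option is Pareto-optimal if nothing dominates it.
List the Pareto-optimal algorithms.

P1, P3, P7, P8, P9, P10

P1: not dominated.
P2: dominated by P1 (avg latency 140≤140, memory 182≤466, throughput 4646≥2649, p99 latency 155≤537).
P3: not dominated.
P4: dominated by P3 (avg latency 13≤54, memory 309≤347, throughput 4418≥3441, p99 latency 100≤167).
P5: dominated by P8 (avg latency 30≤190, memory 284≤364, throughput 3584≥1910, p99 latency 74≤96).
P6: dominated by P3 (avg latency 13≤26, memory 309≤405, throughput 4418≥2419, p99 latency 100≤246).
P7: not dominated (best throughput).
P8: not dominated (best p99 latency).
P9: not dominated (best avg latency).
P10: not dominated (best memory).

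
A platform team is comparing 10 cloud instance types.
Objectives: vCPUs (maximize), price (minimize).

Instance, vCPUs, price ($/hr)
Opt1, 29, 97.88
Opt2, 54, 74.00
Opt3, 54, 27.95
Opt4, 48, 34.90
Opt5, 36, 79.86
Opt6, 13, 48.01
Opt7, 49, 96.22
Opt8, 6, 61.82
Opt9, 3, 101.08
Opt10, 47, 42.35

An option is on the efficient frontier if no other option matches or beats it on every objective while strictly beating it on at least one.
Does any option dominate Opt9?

Yes

Opt1 vs Opt9: vCPUs 29≥3, price 97.88≤101.08 — Opt1 is at least as good on every objective and strictly better on at least one, so Opt1 dominates Opt9.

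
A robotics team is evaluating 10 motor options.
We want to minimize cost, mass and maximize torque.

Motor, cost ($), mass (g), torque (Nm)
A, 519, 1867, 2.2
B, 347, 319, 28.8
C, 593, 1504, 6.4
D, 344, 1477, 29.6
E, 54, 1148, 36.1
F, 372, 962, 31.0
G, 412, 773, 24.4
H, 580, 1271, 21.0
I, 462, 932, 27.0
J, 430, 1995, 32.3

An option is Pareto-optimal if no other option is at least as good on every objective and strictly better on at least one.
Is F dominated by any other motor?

No

A: worse on cost (519 vs 372).
B: worse on torque (28.8 vs 31.0).
C: worse on cost (593 vs 372).
D: worse on mass (1477 vs 962).
E: worse on mass (1148 vs 962).
G: worse on cost (412 vs 372).
H: worse on cost (580 vs 372).
I: worse on cost (462 vs 372).
J: worse on cost (430 vs 372).
No option is at least as good as F on every objective and strictly better on one.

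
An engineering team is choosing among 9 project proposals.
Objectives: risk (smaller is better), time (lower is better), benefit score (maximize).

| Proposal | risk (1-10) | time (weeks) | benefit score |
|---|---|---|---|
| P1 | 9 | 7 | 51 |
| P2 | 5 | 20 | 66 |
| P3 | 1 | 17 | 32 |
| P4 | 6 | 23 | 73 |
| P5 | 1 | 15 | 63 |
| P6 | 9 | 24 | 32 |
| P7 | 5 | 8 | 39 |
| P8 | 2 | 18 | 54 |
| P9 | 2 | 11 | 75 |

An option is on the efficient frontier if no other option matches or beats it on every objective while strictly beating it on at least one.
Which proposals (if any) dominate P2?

P9

P9: risk 2≤5, time 11≤20, benefit score 75≥66 — dominates P2.
Others (P1, P3, P4, P5, P6, P7, P8) are each worse than P2 on at least one objective.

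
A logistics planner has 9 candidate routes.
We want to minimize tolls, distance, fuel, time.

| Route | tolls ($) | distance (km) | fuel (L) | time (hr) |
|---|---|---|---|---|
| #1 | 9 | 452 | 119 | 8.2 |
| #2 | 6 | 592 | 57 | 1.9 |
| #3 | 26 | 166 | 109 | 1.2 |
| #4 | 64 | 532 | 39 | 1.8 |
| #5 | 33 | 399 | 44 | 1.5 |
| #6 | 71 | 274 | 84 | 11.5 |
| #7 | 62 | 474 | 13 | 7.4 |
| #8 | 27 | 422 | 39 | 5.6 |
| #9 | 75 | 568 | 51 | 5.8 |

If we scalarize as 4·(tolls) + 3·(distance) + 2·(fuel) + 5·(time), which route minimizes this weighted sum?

#1: 4·9 + 3·452 + 2·119 + 5·8.2 = 1671.0
#2: 4·6 + 3·592 + 2·57 + 5·1.9 = 1923.5
#3: 4·26 + 3·166 + 2·109 + 5·1.2 = 826.0
#4: 4·64 + 3·532 + 2·39 + 5·1.8 = 1939.0
#5: 4·33 + 3·399 + 2·44 + 5·1.5 = 1424.5
#6: 4·71 + 3·274 + 2·84 + 5·11.5 = 1331.5
#7: 4·62 + 3·474 + 2·13 + 5·7.4 = 1733.0
#8: 4·27 + 3·422 + 2·39 + 5·5.6 = 1480.0
#9: 4·75 + 3·568 + 2·51 + 5·5.8 = 2135.0
Lowest: #3 at 826.0.

#3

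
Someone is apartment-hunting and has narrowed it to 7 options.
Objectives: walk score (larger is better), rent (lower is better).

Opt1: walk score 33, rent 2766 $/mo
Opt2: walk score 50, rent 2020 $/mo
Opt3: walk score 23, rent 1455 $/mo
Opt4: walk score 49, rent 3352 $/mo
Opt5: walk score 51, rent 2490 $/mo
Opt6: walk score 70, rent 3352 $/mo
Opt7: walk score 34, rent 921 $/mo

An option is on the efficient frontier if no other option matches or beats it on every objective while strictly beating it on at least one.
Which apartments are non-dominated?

Opt2, Opt5, Opt6, Opt7

Opt1: dominated by Opt2 (walk score 50≥33, rent 2020≤2766).
Opt2: not dominated.
Opt3: dominated by Opt7 (walk score 34≥23, rent 921≤1455).
Opt4: dominated by Opt2 (walk score 50≥49, rent 2020≤3352).
Opt5: not dominated.
Opt6: not dominated (best walk score).
Opt7: not dominated (best rent).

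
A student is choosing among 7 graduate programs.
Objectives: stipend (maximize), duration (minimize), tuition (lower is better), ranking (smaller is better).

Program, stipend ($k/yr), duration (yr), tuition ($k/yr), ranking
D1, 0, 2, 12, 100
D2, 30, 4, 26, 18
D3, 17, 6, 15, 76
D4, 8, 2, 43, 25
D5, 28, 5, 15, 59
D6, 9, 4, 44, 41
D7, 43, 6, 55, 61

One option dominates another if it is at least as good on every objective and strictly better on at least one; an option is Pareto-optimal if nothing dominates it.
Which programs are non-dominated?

D1: not dominated (best tuition).
D2: not dominated (best ranking).
D3: dominated by D5 (stipend 28≥17, duration 5≤6, tuition 15≤15, ranking 59≤76).
D4: not dominated.
D5: not dominated.
D6: dominated by D2 (stipend 30≥9, duration 4≤4, tuition 26≤44, ranking 18≤41).
D7: not dominated (best stipend).

D1, D2, D4, D5, D7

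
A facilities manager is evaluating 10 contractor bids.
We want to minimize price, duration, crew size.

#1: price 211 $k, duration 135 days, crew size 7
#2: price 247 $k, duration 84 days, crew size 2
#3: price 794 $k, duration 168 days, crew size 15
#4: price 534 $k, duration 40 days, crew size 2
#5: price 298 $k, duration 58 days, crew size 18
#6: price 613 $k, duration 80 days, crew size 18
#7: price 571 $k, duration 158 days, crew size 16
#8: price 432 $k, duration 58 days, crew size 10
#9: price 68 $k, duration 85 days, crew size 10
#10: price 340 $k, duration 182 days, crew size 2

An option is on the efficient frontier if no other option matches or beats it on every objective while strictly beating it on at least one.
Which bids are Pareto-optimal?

#1: not dominated.
#2: not dominated.
#3: dominated by #1 (price 211≤794, duration 135≤168, crew size 7≤15).
#4: not dominated (best duration).
#5: not dominated.
#6: dominated by #4 (price 534≤613, duration 40≤80, crew size 2≤18).
#7: dominated by #1 (price 211≤571, duration 135≤158, crew size 7≤16).
#8: not dominated.
#9: not dominated (best price).
#10: dominated by #2 (price 247≤340, duration 84≤182, crew size 2≤2).

#1, #2, #4, #5, #8, #9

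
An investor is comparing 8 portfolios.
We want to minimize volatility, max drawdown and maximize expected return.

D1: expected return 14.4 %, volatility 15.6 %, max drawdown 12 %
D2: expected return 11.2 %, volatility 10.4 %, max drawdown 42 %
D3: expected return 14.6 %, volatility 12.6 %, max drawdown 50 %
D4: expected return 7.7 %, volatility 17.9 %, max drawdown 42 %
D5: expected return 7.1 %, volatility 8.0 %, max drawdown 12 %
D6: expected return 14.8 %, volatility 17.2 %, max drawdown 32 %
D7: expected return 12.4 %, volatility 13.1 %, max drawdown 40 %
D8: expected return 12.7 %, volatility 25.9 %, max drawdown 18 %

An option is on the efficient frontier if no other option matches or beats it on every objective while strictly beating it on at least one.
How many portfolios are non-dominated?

6

D1: not dominated.
D2: not dominated.
D3: not dominated.
D4: dominated by D1 (expected return 14.4≥7.7, volatility 15.6≤17.9, max drawdown 12≤42).
D5: not dominated (best volatility).
D6: not dominated (best expected return).
D7: not dominated.
D8: dominated by D1 (expected return 14.4≥12.7, volatility 15.6≤25.9, max drawdown 12≤18).
Pareto-optimal: D1, D2, D3, D5, D6, D7 → 6.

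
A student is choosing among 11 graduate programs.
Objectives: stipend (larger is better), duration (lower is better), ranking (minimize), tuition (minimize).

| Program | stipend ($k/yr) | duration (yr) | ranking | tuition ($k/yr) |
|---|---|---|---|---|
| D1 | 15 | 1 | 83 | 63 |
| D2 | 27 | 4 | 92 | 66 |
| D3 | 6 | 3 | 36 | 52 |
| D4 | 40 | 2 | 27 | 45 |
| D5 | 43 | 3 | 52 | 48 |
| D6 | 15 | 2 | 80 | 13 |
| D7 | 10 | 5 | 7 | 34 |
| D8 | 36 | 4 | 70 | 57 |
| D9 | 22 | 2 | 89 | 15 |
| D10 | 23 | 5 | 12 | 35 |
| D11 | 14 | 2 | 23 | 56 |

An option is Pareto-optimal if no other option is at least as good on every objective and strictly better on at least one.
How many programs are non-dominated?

D1: not dominated (best duration).
D2: dominated by D4 (stipend 40≥27, duration 2≤4, ranking 27≤92, tuition 45≤66).
D3: dominated by D4 (stipend 40≥6, duration 2≤3, ranking 27≤36, tuition 45≤52).
D4: not dominated.
D5: not dominated (best stipend).
D6: not dominated (best tuition).
D7: not dominated (best ranking).
D8: dominated by D4 (stipend 40≥36, duration 2≤4, ranking 27≤70, tuition 45≤57).
D9: not dominated.
D10: not dominated.
D11: not dominated.
Pareto-optimal: D1, D4, D5, D6, D7, D9, D10, D11 → 8.

8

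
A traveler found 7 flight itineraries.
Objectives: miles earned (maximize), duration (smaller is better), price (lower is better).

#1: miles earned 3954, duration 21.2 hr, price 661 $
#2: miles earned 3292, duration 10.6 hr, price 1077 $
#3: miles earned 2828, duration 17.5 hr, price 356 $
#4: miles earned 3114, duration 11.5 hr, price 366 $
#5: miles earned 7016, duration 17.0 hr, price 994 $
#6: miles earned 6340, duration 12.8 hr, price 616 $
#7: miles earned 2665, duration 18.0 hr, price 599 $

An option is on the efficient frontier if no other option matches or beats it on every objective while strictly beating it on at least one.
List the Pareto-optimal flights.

#1: dominated by #6 (miles earned 6340≥3954, duration 12.8≤21.2, price 616≤661).
#2: not dominated (best duration).
#3: not dominated (best price).
#4: not dominated.
#5: not dominated (best miles earned).
#6: not dominated.
#7: dominated by #3 (miles earned 2828≥2665, duration 17.5≤18.0, price 356≤599).

#2, #3, #4, #5, #6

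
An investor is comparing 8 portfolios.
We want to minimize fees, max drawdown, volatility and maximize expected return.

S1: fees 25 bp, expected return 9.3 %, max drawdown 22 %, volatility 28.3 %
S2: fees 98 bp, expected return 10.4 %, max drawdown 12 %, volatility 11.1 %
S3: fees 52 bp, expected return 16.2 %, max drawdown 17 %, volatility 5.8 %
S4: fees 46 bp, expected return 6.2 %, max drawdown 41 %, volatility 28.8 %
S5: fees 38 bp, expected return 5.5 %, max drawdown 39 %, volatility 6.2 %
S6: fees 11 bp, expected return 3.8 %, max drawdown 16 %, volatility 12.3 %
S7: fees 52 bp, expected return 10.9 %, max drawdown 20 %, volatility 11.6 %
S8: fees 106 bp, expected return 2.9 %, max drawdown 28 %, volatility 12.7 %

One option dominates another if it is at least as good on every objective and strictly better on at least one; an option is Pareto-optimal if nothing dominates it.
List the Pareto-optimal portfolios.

S1, S2, S3, S5, S6

S1: not dominated.
S2: not dominated (best max drawdown).
S3: not dominated (best expected return).
S4: dominated by S1 (fees 25≤46, expected return 9.3≥6.2, max drawdown 22≤41, volatility 28.3≤28.8).
S5: not dominated.
S6: not dominated (best fees).
S7: dominated by S3 (fees 52≤52, expected return 16.2≥10.9, max drawdown 17≤20, volatility 5.8≤11.6).
S8: dominated by S2 (fees 98≤106, expected return 10.4≥2.9, max drawdown 12≤28, volatility 11.1≤12.7).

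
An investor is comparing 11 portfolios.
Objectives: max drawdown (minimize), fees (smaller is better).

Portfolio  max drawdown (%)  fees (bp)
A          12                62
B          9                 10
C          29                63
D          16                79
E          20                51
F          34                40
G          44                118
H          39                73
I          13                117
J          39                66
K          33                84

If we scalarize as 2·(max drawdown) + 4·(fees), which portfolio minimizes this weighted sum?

B

A: 2·12 + 4·62 = 272
B: 2·9 + 4·10 = 58
C: 2·29 + 4·63 = 310
D: 2·16 + 4·79 = 348
E: 2·20 + 4·51 = 244
F: 2·34 + 4·40 = 228
G: 2·44 + 4·118 = 560
H: 2·39 + 4·73 = 370
I: 2·13 + 4·117 = 494
J: 2·39 + 4·66 = 342
K: 2·33 + 4·84 = 402
Lowest: B at 58.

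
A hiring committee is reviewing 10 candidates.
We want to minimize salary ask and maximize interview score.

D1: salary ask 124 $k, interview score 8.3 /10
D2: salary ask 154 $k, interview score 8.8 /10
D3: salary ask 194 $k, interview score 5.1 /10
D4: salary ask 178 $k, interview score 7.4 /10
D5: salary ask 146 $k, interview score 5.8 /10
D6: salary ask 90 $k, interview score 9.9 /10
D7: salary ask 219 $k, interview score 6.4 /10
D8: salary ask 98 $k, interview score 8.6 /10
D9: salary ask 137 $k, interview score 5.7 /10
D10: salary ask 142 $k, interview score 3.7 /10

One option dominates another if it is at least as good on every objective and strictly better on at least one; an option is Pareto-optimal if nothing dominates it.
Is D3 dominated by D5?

Yes

D5 vs D3: salary ask 146≤194, interview score 5.8≥5.1 — D5 is at least as good on every objective with at least one strict improvement.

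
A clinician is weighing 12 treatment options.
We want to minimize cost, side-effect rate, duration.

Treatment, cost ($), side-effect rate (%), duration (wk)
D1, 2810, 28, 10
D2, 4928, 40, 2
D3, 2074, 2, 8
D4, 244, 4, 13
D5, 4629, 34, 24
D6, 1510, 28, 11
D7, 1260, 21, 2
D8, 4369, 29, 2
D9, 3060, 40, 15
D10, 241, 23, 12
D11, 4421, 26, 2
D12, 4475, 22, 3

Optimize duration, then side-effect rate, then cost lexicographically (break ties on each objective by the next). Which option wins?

D7

First minimize duration: best is 2, kept {D2, D7, D8, D11}.
Then minimize side-effect rate: best is 21, kept {D7}.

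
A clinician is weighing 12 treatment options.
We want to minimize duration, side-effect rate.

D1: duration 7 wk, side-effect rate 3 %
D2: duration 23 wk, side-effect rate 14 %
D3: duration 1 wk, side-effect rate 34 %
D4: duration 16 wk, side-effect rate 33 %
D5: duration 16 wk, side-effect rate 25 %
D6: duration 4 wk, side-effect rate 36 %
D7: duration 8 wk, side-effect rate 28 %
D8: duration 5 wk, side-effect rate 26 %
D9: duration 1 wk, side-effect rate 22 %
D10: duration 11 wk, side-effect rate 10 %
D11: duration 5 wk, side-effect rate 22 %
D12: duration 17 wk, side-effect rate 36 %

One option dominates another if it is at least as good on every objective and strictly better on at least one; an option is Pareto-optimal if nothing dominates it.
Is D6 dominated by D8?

D8 vs D6: D8 is worse on duration (5 vs 4), so it does not dominate D6.

No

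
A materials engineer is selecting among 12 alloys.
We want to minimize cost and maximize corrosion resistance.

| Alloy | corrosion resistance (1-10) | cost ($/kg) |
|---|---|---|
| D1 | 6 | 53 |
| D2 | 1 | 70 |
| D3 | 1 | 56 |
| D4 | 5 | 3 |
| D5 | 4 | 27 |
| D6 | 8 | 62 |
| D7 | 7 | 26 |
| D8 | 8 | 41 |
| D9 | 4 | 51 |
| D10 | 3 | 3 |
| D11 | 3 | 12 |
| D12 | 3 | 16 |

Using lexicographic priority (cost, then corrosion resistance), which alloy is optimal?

First minimize cost: best is 3, kept {D4, D10}.
Then maximize corrosion resistance: best is 5, kept {D4}.

D4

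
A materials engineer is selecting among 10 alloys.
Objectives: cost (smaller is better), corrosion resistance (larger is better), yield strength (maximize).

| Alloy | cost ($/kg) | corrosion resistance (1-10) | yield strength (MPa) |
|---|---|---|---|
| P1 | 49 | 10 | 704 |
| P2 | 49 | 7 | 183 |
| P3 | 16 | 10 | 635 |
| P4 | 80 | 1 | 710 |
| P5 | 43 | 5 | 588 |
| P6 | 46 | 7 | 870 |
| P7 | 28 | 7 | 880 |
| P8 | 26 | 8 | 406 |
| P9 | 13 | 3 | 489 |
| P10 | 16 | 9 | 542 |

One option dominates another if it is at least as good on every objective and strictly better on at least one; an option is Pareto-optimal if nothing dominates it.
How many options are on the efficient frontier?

4

P1: not dominated.
P2: dominated by P1 (cost 49≤49, corrosion resistance 10≥7, yield strength 704≥183).
P3: not dominated.
P4: dominated by P6 (cost 46≤80, corrosion resistance 7≥1, yield strength 870≥710).
P5: dominated by P3 (cost 16≤43, corrosion resistance 10≥5, yield strength 635≥588).
P6: dominated by P7 (cost 28≤46, corrosion resistance 7≥7, yield strength 880≥870).
P7: not dominated (best yield strength).
P8: dominated by P3 (cost 16≤26, corrosion resistance 10≥8, yield strength 635≥406).
P9: not dominated (best cost).
P10: dominated by P3 (cost 16≤16, corrosion resistance 10≥9, yield strength 635≥542).
Pareto-optimal: P1, P3, P7, P9 → 4.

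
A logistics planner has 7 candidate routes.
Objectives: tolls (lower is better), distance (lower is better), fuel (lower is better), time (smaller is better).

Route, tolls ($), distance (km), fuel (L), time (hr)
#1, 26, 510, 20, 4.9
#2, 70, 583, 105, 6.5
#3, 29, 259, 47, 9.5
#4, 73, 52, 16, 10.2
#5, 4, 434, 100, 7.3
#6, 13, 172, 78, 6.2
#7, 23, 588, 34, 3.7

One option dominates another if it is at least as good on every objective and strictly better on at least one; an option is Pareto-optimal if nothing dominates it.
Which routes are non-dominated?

#1: not dominated.
#2: dominated by #1 (tolls 26≤70, distance 510≤583, fuel 20≤105, time 4.9≤6.5).
#3: not dominated.
#4: not dominated (best distance).
#5: not dominated (best tolls).
#6: not dominated.
#7: not dominated (best time).

#1, #3, #4, #5, #6, #7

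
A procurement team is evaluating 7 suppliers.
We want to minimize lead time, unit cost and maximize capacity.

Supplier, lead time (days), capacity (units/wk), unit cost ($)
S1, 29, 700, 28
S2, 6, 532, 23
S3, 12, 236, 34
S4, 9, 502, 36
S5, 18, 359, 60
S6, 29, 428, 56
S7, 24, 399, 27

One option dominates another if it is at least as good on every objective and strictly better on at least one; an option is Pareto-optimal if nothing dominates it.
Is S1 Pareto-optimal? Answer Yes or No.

S2: worse on capacity (532 vs 700).
S3: worse on capacity (236 vs 700).
S4: worse on capacity (502 vs 700).
S5: worse on capacity (359 vs 700).
S6: worse on capacity (428 vs 700).
S7: worse on capacity (399 vs 700).
No option is at least as good as S1 on every objective and strictly better on one.

Yes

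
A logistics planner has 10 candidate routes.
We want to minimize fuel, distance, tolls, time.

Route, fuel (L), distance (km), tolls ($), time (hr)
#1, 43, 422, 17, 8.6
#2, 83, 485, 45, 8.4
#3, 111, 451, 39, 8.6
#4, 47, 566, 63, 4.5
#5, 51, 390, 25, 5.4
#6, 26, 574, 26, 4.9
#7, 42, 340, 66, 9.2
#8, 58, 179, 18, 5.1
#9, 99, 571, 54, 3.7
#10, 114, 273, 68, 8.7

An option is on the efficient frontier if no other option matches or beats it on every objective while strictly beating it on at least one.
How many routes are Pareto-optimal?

#1: not dominated (best tolls).
#2: dominated by #5 (fuel 51≤83, distance 390≤485, tolls 25≤45, time 5.4≤8.4).
#3: dominated by #1 (fuel 43≤111, distance 422≤451, tolls 17≤39, time 8.6≤8.6).
#4: not dominated.
#5: not dominated.
#6: not dominated (best fuel).
#7: not dominated.
#8: not dominated (best distance).
#9: not dominated (best time).
#10: dominated by #8 (fuel 58≤114, distance 179≤273, tolls 18≤68, time 5.1≤8.7).
Pareto-optimal: #1, #4, #5, #6, #7, #8, #9 → 7.

7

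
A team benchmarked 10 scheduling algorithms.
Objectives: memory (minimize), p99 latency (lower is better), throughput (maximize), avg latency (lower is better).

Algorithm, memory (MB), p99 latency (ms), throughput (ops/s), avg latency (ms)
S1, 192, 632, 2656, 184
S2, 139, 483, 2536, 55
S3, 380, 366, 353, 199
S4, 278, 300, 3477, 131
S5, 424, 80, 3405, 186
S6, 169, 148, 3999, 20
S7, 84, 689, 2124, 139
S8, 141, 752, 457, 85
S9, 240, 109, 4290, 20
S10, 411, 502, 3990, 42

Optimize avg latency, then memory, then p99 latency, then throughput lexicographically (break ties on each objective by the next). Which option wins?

First minimize avg latency: best is 20, kept {S6, S9}.
Then minimize memory: best is 169, kept {S6}.

S6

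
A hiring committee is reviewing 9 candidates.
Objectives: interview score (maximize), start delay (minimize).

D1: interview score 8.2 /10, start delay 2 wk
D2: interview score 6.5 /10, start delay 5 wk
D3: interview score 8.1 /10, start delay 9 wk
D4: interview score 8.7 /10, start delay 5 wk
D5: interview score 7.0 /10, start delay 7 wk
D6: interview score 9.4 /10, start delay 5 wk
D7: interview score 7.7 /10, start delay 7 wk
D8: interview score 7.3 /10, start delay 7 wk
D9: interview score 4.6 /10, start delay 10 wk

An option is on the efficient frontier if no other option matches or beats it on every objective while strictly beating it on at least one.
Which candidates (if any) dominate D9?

D1: interview score 8.2≥4.6, start delay 2≤10 — dominates D9.
D2: interview score 6.5≥4.6, start delay 5≤10 — dominates D9.
D3: interview score 8.1≥4.6, start delay 9≤10 — dominates D9.
D4: interview score 8.7≥4.6, start delay 5≤10 — dominates D9.
D5: interview score 7.0≥4.6, start delay 7≤10 — dominates D9.
D6: interview score 9.4≥4.6, start delay 5≤10 — dominates D9.
D7: interview score 7.7≥4.6, start delay 7≤10 — dominates D9.
D8: interview score 7.3≥4.6, start delay 7≤10 — dominates D9.

D1, D2, D3, D4, D5, D6, D7, D8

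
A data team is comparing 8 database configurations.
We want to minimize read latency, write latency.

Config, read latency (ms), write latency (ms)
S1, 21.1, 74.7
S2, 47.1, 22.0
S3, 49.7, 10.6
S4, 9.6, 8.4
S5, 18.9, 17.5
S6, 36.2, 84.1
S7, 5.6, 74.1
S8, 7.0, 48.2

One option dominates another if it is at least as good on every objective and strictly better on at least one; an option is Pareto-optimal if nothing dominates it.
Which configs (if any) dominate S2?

S4, S5

S4: read latency 9.6≤47.1, write latency 8.4≤22.0 — dominates S2.
S5: read latency 18.9≤47.1, write latency 17.5≤22.0 — dominates S2.
Others (S1, S3, S6, S7, S8) are each worse than S2 on at least one objective.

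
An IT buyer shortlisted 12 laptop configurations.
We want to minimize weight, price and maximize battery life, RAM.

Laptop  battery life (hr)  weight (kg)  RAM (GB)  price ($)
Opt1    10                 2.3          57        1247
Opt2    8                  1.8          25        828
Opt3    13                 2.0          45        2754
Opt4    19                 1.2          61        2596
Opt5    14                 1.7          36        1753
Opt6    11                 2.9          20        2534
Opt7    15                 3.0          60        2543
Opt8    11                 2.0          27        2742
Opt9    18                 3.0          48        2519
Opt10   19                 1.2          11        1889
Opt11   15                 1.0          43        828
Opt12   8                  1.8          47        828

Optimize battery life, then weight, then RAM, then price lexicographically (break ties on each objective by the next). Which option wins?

Opt4

First maximize battery life: best is 19, kept {Opt4, Opt10}.
Then minimize weight: best is 1.2, kept {Opt4, Opt10}.
Then maximize RAM: best is 61, kept {Opt4}.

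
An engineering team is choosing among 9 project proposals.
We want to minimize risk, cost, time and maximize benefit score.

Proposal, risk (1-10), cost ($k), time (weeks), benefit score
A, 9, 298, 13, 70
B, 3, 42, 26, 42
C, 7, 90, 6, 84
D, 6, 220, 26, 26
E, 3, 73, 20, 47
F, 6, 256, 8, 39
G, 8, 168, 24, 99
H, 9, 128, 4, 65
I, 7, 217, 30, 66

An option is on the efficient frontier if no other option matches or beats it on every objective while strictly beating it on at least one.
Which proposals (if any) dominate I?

C

C: risk 7≤7, cost 90≤217, time 6≤30, benefit score 84≥66 — dominates I.
Others (A, B, D, E, F, G, H) are each worse than I on at least one objective.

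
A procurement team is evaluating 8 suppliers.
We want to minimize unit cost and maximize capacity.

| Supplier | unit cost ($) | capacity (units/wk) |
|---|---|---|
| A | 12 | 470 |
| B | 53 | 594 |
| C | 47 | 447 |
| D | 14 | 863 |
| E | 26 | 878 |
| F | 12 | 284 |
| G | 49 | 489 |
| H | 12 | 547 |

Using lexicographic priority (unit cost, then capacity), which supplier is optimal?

H

First minimize unit cost: best is 12, kept {A, F, H}.
Then maximize capacity: best is 547, kept {H}.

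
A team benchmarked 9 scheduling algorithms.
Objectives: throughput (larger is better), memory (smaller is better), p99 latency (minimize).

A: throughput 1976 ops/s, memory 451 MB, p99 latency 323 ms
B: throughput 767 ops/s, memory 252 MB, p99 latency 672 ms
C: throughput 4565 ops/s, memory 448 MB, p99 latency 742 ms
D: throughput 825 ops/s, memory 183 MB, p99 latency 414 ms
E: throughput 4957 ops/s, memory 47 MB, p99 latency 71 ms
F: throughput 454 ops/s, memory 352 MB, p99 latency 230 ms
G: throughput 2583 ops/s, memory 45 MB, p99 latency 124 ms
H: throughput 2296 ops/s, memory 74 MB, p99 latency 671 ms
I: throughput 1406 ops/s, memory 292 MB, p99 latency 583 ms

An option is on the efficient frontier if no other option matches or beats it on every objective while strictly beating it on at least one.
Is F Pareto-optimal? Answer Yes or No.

E vs F: throughput 4957≥454, memory 47≤352, p99 latency 71≤230 — E is at least as good on every objective and strictly better on at least one, so E dominates F.

No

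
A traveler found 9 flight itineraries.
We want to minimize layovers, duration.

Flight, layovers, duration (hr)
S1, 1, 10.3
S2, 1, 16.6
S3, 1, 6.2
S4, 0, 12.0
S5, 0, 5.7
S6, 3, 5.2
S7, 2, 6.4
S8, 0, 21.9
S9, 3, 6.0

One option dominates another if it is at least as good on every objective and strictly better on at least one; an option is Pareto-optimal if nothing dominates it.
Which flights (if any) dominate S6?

S1: worse on duration (10.3 vs 5.2).
S2: worse on duration (16.6 vs 5.2).
S3: worse on duration (6.2 vs 5.2).
S4: worse on duration (12.0 vs 5.2).
S5: worse on duration (5.7 vs 5.2).
S7: worse on duration (6.4 vs 5.2).
S8: worse on duration (21.9 vs 5.2).
S9: worse on duration (6.0 vs 5.2).
No option dominates S6.

none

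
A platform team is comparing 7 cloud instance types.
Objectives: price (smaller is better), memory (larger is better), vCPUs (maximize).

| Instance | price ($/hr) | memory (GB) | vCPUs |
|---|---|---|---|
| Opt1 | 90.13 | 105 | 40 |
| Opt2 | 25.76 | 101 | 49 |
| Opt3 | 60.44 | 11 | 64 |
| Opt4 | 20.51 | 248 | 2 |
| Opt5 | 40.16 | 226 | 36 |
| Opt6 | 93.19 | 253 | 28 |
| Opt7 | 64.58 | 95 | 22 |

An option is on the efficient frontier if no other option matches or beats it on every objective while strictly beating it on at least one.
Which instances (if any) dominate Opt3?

none

Opt1: worse on price (90.13 vs 60.44).
Opt2: worse on vCPUs (49 vs 64).
Opt4: worse on vCPUs (2 vs 64).
Opt5: worse on vCPUs (36 vs 64).
Opt6: worse on price (93.19 vs 60.44).
Opt7: worse on price (64.58 vs 60.44).
No option dominates Opt3.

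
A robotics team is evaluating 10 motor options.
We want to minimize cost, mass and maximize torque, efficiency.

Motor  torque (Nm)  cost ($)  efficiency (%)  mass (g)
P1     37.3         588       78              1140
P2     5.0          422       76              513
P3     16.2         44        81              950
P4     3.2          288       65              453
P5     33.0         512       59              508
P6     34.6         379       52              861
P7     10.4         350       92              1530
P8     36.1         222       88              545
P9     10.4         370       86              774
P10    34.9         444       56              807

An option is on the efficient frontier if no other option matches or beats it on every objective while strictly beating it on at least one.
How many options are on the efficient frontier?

7

P1: not dominated (best torque).
P2: not dominated.
P3: not dominated (best cost).
P4: not dominated (best mass).
P5: not dominated.
P6: dominated by P8 (torque 36.1≥34.6, cost 222≤379, efficiency 88≥52, mass 545≤861).
P7: not dominated (best efficiency).
P8: not dominated.
P9: dominated by P8 (torque 36.1≥10.4, cost 222≤370, efficiency 88≥86, mass 545≤774).
P10: dominated by P8 (torque 36.1≥34.9, cost 222≤444, efficiency 88≥56, mass 545≤807).
Pareto-optimal: P1, P2, P3, P4, P5, P7, P8 → 7.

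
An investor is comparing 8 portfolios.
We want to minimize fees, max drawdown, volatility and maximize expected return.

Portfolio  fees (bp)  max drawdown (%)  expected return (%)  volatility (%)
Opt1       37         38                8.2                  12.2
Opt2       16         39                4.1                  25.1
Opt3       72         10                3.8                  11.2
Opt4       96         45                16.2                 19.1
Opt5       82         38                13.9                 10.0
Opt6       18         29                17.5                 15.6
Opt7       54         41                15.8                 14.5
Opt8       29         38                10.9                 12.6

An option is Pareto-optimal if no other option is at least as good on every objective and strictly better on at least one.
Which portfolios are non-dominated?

Opt1: not dominated.
Opt2: not dominated (best fees).
Opt3: not dominated (best max drawdown).
Opt4: dominated by Opt6 (fees 18≤96, max drawdown 29≤45, expected return 17.5≥16.2, volatility 15.6≤19.1).
Opt5: not dominated (best volatility).
Opt6: not dominated (best expected return).
Opt7: not dominated.
Opt8: not dominated.

Opt1, Opt2, Opt3, Opt5, Opt6, Opt7, Opt8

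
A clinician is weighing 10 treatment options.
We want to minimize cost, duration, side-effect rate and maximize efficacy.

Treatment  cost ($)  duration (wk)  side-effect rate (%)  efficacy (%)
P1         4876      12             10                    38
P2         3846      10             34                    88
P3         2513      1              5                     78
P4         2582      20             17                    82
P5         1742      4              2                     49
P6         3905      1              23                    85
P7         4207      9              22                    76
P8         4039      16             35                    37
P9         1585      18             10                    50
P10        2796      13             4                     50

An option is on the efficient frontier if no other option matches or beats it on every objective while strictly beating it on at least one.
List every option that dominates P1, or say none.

P3, P5

P3: cost 2513≤4876, duration 1≤12, side-effect rate 5≤10, efficacy 78≥38 — dominates P1.
P5: cost 1742≤4876, duration 4≤12, side-effect rate 2≤10, efficacy 49≥38 — dominates P1.
Others (P2, P4, P6, P7, P8, P9, P10) are each worse than P1 on at least one objective.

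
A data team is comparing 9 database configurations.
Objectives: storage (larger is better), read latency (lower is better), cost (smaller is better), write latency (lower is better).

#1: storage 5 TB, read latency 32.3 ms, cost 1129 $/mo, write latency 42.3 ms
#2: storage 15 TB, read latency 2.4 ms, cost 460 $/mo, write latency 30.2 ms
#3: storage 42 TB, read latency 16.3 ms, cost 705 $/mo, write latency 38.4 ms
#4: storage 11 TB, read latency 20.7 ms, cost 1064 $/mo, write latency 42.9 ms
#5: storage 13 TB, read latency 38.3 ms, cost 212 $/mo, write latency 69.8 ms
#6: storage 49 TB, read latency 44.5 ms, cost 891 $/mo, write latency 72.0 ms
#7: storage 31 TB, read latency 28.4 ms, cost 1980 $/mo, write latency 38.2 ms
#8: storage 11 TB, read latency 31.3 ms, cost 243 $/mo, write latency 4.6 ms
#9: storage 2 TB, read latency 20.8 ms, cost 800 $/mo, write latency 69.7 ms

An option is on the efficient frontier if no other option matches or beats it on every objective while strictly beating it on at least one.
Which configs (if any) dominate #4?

#2: storage 15≥11, read latency 2.4≤20.7, cost 460≤1064, write latency 30.2≤42.9 — dominates #4.
#3: storage 42≥11, read latency 16.3≤20.7, cost 705≤1064, write latency 38.4≤42.9 — dominates #4.
Others (#1, #5, #6, #7, #8, #9) are each worse than #4 on at least one objective.

#2, #3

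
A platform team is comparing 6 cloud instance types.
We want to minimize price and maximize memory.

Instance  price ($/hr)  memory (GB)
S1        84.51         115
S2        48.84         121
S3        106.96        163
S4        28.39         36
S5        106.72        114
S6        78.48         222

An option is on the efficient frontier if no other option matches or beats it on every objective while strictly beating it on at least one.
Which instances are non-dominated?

S1: dominated by S2 (price 48.84≤84.51, memory 121≥115).
S2: not dominated.
S3: dominated by S6 (price 78.48≤106.96, memory 222≥163).
S4: not dominated (best price).
S5: dominated by S1 (price 84.51≤106.72, memory 115≥114).
S6: not dominated (best memory).

S2, S4, S6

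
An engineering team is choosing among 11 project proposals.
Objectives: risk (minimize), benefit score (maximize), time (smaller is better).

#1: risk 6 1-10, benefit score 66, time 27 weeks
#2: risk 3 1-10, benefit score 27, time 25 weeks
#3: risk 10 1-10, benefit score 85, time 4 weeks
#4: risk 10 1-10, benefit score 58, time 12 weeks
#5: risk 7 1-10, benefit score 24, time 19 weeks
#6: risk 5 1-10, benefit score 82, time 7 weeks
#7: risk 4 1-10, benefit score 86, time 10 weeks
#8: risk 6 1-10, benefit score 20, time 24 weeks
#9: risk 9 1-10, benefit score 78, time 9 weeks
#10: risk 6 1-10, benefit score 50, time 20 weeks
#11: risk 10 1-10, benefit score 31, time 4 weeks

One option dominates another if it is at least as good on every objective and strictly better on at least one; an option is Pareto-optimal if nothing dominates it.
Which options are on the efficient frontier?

#1: dominated by #6 (risk 5≤6, benefit score 82≥66, time 7≤27).
#2: not dominated (best risk).
#3: not dominated.
#4: dominated by #3 (risk 10≤10, benefit score 85≥58, time 4≤12).
#5: dominated by #6 (risk 5≤7, benefit score 82≥24, time 7≤19).
#6: not dominated.
#7: not dominated (best benefit score).
#8: dominated by #6 (risk 5≤6, benefit score 82≥20, time 7≤24).
#9: dominated by #6 (risk 5≤9, benefit score 82≥78, time 7≤9).
#10: dominated by #6 (risk 5≤6, benefit score 82≥50, time 7≤20).
#11: dominated by #3 (risk 10≤10, benefit score 85≥31, time 4≤4).

#2, #3, #6, #7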